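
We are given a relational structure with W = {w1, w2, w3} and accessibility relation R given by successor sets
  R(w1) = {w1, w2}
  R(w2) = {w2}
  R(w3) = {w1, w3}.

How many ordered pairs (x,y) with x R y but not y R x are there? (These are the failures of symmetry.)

Enumerating: (w1,w2), (w3,w1).

2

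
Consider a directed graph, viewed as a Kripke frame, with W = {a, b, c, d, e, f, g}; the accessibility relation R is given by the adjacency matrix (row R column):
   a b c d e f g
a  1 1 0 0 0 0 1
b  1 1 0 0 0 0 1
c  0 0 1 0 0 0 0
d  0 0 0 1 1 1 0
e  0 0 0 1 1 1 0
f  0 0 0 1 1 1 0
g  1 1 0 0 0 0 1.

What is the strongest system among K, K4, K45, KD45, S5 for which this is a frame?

S5

Transitive (axiom 4): yes — every two-step R-path is closed by a direct edge.
Euclidean (axiom 5): yes — any two successors of a common world are R-related.
Serial (axiom D): yes — every world has a successor (e.g. a R a).
Reflexive (axiom T): yes — every world is R-related to itself.
So F validates K, K4, K45, KD45, S5. The strongest is S5.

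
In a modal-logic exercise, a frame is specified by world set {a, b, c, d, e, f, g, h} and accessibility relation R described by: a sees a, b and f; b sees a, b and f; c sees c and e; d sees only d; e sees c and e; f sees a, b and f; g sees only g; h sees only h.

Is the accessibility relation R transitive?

Yes

Transitive: yes — every two-step R-path is closed by a direct edge.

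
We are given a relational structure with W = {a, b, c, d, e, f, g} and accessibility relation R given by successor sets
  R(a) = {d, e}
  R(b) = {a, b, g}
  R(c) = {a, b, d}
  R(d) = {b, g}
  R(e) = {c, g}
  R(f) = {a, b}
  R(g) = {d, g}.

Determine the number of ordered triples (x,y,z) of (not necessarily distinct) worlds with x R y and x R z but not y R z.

Enumerating: (a,d,d), (a,d,e), (a,e,d), (a,e,e), (b,a,a), (b,a,b), (b,a,g), (b,g,a), (b,g,b), (c,a,a), (c,a,b), (c,b,d), … and 9 more.
Total: 21.

21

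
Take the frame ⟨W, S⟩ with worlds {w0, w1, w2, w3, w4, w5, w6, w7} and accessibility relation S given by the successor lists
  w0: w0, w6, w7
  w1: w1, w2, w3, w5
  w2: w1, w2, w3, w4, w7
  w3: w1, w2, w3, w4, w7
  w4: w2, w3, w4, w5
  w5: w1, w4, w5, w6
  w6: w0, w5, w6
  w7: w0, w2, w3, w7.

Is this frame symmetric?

Symmetric: yes — every pair in S has its reverse in S.

Yes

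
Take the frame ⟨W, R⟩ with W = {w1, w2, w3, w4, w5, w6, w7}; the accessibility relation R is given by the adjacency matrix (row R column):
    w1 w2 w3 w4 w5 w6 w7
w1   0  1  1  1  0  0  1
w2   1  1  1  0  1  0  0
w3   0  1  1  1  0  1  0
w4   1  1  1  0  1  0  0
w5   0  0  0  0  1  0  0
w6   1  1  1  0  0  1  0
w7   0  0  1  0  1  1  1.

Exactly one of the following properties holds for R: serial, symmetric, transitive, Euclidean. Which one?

serial

Serial: yes — every world has a successor (e.g. w1 R w2).
Symmetric: no — w1 R w3 but not w3 R w1.
Transitive: no — w1 R w2 and w2 R w5, but not w1 R w5.
Euclidean: no — w1 R w2 and w1 R w4, but not w2 R w4.
Only serial holds.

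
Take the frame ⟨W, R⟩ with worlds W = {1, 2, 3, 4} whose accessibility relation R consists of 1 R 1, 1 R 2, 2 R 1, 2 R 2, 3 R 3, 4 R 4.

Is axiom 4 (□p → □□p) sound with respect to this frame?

The schema 4 characterises exactly the transitive frames.
Transitive: yes — every two-step R-path is closed by a direct edge.

Yes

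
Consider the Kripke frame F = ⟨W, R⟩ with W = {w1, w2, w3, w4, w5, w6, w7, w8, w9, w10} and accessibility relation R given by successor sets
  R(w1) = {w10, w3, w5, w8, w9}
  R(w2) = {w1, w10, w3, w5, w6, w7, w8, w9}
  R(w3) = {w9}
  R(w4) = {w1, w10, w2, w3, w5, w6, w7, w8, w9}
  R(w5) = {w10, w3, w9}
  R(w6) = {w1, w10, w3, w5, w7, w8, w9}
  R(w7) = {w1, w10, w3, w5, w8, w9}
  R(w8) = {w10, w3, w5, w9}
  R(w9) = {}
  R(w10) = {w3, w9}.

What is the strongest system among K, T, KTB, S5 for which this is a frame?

K

Reflexive (axiom T): no — w1 is not related to itself.
Symmetric (axiom B): no — w1 R w10 but not w10 R w1.
Euclidean (axiom 5): no — w1 R w10 and w1 R w5, but not w10 R w5.
So F validates K; T would additionally require R to be reflexive. The strongest is K.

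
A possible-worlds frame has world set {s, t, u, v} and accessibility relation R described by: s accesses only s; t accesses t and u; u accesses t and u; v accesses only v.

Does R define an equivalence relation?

Yes

Reflexive: yes — every world is R-related to itself.
Symmetric: yes — every pair in R has its reverse in R.
Transitive: yes — every two-step R-path is closed by a direct edge.
So R is an equivalence relation.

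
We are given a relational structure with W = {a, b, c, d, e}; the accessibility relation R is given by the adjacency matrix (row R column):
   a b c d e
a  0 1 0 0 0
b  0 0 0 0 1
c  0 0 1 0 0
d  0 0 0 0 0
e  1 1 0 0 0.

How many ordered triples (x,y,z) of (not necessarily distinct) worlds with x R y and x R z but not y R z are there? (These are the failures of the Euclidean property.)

5

Enumerating: (a,b,b), (b,e,e), (e,a,a), (e,b,a), (e,b,b).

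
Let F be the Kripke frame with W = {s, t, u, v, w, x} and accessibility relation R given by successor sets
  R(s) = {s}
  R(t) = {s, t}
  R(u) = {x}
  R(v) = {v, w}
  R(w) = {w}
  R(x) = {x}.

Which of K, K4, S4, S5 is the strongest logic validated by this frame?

K4

Transitive (axiom 4): yes — every two-step R-path is closed by a direct edge.
Reflexive (axiom T): no — u is not related to itself.
Euclidean (axiom 5): no — t R s and t R t, but not s R t.
So F validates K, K4; S4 would additionally require R to be reflexive. The strongest is K4.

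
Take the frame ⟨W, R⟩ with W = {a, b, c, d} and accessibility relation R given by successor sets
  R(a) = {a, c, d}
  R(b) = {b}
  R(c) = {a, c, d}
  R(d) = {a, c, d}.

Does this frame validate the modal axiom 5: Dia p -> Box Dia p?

The schema 5 characterises exactly the Euclidean frames.
Euclidean: yes — any two successors of a common world are R-related.

Yes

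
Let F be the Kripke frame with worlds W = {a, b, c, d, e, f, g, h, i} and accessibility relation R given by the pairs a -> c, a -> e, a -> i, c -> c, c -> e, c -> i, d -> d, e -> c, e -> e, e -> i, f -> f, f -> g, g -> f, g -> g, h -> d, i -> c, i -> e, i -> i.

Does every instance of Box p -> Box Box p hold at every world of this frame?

Axiom 4 corresponds to the accessibility relation being transitive.
Transitive: yes — every two-step R-path is closed by a direct edge.

Yes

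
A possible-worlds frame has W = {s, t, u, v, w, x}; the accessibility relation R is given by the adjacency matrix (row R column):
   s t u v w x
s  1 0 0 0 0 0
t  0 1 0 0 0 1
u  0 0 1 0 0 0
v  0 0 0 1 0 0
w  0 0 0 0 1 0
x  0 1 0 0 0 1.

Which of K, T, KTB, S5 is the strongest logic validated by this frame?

Reflexive (axiom T): yes — every world is R-related to itself.
Symmetric (axiom B): yes — every pair in R has its reverse in R.
Euclidean (axiom 5): yes — any two successors of a common world are R-related.
So F validates K, T, KTB, S5. The strongest is S5.

S5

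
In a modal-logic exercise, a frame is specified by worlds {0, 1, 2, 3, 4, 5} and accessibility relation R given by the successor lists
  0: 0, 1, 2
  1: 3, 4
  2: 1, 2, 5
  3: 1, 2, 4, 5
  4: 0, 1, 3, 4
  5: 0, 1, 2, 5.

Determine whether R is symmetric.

No

Symmetric: no — 0 R 1 but not 1 R 0.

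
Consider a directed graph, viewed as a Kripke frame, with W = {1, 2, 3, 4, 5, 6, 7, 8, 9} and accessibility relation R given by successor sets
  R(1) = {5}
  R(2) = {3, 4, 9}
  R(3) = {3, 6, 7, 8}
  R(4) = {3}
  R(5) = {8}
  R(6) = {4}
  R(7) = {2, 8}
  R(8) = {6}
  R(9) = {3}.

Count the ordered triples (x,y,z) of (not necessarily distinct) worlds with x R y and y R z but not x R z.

19

Enumerating: (1,5,8), (2,3,6), (2,3,7), (2,3,8), (3,6,4), (3,7,2), (4,3,6), (4,3,7), (4,3,8), (5,8,6), (6,4,3), (7,2,3), … and 7 more.
Total: 19.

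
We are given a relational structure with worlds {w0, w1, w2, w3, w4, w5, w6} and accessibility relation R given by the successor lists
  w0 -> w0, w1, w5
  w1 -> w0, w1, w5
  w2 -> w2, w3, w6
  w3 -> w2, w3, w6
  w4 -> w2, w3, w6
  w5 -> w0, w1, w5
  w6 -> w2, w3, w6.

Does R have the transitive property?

Yes

Transitive: yes — every two-step R-path is closed by a direct edge.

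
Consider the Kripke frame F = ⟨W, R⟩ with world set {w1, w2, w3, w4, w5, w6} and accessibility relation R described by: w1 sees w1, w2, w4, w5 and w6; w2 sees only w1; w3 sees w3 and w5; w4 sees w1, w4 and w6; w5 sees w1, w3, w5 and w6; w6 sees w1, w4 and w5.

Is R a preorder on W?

Reflexive: no — w2 is not related to itself.
Transitive: no — w1 R w5 and w5 R w3, but not w1 R w3.
So R is not a preorder.

No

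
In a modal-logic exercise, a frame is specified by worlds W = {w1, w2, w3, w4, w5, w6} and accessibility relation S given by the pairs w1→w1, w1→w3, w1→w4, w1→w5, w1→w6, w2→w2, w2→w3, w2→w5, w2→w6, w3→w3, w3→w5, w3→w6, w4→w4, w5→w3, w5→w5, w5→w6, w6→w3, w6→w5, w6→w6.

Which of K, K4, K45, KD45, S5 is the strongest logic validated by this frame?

K4

Transitive (axiom 4): yes — every two-step S-path is closed by a direct edge.
Euclidean (axiom 5): no — w1 S w3 and w1 S w4, but not w3 S w4.
Serial (axiom D): yes — every world has a successor (e.g. w1 S w1).
Reflexive (axiom T): yes — every world is S-related to itself.
So F validates K, K4; K45 would additionally require S to be Euclidean. The strongest is K4.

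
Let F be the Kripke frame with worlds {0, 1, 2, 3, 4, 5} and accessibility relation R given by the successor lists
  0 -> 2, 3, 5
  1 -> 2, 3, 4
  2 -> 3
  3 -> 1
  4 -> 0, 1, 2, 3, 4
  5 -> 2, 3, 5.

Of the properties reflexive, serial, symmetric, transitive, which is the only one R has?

serial

Reflexive: no — 0 is not related to itself.
Serial: yes — every world has a successor (e.g. 0 R 2).
Symmetric: no — 0 R 2 but not 2 R 0.
Transitive: no — 0 R 3 and 3 R 1, but not 0 R 1.
Only serial holds.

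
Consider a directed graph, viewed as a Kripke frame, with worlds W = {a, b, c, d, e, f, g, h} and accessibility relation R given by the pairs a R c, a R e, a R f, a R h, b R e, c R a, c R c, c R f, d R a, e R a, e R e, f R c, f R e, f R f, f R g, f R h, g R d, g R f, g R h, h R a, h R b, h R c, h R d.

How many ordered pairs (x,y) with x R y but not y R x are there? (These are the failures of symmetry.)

Enumerating: (a,f), (b,e), (d,a), (f,e), (f,h), (g,d), (g,h), (h,b), (h,c), (h,d).

10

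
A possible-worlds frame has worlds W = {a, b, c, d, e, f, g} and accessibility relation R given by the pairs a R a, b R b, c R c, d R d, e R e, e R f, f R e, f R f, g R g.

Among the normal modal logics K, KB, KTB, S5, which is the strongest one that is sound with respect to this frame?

Symmetric (axiom B): yes — every pair in R has its reverse in R.
Reflexive (axiom T): yes — every world is R-related to itself.
Euclidean (axiom 5): yes — any two successors of a common world are R-related.
So F validates K, KB, KTB, S5. The strongest is S5.

S5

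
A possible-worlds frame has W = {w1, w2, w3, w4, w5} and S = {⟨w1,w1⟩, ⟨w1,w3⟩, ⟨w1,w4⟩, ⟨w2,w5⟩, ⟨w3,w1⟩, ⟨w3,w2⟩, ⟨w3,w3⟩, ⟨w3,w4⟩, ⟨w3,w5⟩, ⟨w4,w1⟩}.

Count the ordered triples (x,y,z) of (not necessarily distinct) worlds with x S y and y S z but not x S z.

4

Enumerating: (w1,w3,w2), (w1,w3,w5), (w4,w1,w3), (w4,w1,w4).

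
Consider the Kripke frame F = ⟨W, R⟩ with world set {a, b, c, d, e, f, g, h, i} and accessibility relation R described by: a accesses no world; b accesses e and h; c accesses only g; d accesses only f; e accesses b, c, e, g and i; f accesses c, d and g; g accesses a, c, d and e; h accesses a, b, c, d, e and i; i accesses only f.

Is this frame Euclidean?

No

Euclidean: no — b R e and b R h, but not e R h.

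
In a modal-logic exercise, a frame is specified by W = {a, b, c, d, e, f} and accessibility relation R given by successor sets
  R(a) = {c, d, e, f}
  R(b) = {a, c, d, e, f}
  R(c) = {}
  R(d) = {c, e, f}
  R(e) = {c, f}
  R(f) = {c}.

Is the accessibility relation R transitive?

Transitive: yes — every two-step R-path is closed by a direct edge.

Yes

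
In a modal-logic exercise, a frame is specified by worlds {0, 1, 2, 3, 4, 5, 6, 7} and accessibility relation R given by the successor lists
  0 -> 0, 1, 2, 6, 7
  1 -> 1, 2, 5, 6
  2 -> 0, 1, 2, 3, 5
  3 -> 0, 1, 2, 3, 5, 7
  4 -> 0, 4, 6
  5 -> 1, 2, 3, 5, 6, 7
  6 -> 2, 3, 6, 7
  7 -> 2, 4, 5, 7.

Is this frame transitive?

No

Transitive: no — 0 R 1 and 1 R 5, but not 0 R 5.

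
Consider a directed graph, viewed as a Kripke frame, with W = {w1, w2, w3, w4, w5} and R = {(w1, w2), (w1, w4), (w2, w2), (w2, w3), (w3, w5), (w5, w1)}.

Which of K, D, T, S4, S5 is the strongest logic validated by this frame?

Serial (axiom D): no — w4 has no R-successor.
Reflexive (axiom T): no — w1 is not related to itself.
Transitive (axiom 4): no — w1 R w2 and w2 R w3, but not w1 R w3.
Euclidean (axiom 5): no — w1 R w2 and w1 R w4, but not w2 R w4.
So F validates K; D would additionally require R to be serial. The strongest is K.

K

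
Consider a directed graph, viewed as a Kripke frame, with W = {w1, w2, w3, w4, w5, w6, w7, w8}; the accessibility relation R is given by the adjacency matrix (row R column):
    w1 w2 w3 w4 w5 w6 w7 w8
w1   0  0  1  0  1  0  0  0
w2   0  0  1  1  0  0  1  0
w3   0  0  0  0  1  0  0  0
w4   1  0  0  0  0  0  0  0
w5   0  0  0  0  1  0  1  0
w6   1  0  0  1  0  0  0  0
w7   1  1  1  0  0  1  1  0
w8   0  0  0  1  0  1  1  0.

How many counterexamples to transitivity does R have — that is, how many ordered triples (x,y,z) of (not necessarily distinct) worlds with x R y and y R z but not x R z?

24

Enumerating: (w1,w5,w7), (w2,w3,w5), (w2,w4,w1), (w2,w7,w1), (w2,w7,w2), (w2,w7,w6), (w3,w5,w7), (w4,w1,w3), (w4,w1,w5), (w5,w7,w1), (w5,w7,w2), (w5,w7,w3), … and 12 more.
Total: 24.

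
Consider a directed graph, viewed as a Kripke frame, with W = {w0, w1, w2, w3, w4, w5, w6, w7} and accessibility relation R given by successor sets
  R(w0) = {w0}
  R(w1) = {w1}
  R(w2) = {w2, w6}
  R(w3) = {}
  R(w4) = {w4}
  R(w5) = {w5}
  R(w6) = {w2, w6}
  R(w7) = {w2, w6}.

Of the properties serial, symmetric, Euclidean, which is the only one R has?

Serial: no — w3 has no R-successor.
Symmetric: no — w7 R w2 but not w2 R w7.
Euclidean: yes — any two successors of a common world are R-related.
Only Euclidean holds.

Euclidean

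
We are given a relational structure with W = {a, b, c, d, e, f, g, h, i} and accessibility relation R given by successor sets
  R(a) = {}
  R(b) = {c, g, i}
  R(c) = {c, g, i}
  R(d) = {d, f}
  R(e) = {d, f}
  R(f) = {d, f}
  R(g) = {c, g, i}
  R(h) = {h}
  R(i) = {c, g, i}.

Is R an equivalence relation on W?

No

Reflexive: no — a is not related to itself.
Symmetric: no — b R c but not c R b.
Transitive: yes — every two-step R-path is closed by a direct edge.
So R is not an equivalence relation.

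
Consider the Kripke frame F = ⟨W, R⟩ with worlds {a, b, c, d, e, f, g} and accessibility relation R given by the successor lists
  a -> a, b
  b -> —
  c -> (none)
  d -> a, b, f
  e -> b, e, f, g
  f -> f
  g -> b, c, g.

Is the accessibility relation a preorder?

Reflexive: no — b is not related to itself.
Transitive: no — e R g and g R c, but not e R c.
So R is not a preorder.

No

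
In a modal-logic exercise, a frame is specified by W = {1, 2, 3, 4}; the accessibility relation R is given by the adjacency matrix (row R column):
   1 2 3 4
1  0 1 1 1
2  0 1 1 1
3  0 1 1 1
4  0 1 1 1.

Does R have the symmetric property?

Symmetric: no — 1 R 2 but not 2 R 1.

No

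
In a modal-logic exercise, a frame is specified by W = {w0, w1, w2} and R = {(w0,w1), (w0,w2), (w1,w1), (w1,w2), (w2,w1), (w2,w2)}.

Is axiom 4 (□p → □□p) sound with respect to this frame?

Yes

The schema 4 characterises exactly the transitive frames.
Transitive: yes — every two-step R-path is closed by a direct edge.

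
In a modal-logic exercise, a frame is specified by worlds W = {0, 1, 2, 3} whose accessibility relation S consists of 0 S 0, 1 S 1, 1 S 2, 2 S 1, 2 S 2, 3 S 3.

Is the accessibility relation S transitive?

Transitive: yes — every two-step S-path is closed by a direct edge.

Yes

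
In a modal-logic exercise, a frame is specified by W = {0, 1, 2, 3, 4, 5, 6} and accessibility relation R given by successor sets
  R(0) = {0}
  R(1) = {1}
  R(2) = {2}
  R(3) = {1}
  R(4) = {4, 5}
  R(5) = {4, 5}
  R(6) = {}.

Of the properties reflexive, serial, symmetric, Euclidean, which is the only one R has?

Reflexive: no — 3 is not related to itself.
Serial: no — 6 has no R-successor.
Symmetric: no — 3 R 1 but not 1 R 3.
Euclidean: yes — any two successors of a common world are R-related.
Only Euclidean holds.

Euclidean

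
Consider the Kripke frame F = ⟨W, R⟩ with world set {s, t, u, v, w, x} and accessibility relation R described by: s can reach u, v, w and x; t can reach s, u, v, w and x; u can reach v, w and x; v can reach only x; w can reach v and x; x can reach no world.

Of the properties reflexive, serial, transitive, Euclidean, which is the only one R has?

transitive

Reflexive: no — s is not related to itself.
Serial: no — x has no R-successor.
Transitive: yes — every two-step R-path is closed by a direct edge.
Euclidean: no — s R v and s R u, but not v R u.
Only transitive holds.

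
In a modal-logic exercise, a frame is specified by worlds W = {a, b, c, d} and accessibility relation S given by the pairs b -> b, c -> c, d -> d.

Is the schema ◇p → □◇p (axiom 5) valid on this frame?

Yes

By correspondence theory, 5 is valid on a frame iff S is Euclidean.
Euclidean: yes — any two successors of a common world are S-related.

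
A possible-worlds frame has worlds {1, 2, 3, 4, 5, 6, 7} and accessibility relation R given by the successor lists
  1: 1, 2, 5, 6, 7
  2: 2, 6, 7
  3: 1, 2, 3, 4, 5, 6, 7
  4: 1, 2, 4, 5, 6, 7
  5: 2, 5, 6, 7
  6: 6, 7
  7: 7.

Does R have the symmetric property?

No

Symmetric: no — 1 R 2 but not 2 R 1.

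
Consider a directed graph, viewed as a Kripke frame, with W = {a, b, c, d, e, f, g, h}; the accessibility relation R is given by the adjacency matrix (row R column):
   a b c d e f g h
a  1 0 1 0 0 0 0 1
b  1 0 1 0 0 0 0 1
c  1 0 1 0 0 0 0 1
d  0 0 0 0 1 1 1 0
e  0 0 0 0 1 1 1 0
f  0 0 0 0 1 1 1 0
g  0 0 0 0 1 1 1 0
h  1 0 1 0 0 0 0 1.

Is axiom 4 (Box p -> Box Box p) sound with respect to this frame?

Yes

The schema 4 characterises exactly the transitive frames.
Transitive: yes — every two-step R-path is closed by a direct edge.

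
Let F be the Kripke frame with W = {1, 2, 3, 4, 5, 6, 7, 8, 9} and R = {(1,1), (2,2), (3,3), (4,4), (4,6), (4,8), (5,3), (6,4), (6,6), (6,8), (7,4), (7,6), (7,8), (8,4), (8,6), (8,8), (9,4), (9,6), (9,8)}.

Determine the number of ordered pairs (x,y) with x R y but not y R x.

7

Enumerating: (5,3), (7,4), (7,6), (7,8), (9,4), (9,6), (9,8).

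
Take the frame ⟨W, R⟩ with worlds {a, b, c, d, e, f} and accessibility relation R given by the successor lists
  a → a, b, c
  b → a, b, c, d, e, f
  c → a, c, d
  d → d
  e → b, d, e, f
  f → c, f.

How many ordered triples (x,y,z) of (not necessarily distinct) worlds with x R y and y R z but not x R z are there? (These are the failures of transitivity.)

10

Enumerating: (a,b,d), (a,b,e), (a,b,f), (a,c,d), (c,a,b), (e,b,a), (e,b,c), (e,f,c), (f,c,a), (f,c,d).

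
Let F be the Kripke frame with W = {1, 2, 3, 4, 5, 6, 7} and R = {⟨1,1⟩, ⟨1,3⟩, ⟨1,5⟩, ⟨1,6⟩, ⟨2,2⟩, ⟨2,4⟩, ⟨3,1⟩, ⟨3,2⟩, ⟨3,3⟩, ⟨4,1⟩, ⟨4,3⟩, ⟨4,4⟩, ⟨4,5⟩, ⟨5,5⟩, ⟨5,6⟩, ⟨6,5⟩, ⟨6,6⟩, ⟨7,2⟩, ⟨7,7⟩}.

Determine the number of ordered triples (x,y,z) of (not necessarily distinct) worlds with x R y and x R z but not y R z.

Enumerating: (1,3,5), (1,3,6), (1,5,1), (1,5,3), (1,6,1), (1,6,3), (2,4,2), (3,1,2), (3,2,1), (3,2,3), (4,1,4), (4,3,4), (4,3,5), (4,5,1), (4,5,3), (4,5,4), (7,2,7).

17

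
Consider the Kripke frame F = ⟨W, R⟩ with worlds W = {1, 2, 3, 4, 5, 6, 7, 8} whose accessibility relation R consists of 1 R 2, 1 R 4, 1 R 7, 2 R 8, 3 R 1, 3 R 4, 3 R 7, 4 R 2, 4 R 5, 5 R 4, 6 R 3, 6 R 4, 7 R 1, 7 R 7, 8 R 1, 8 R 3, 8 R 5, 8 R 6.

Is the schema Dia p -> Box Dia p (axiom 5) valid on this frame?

The schema 5 characterises exactly the Euclidean frames.
Euclidean: no — 1 R 2 and 1 R 4, but not 2 R 4.

No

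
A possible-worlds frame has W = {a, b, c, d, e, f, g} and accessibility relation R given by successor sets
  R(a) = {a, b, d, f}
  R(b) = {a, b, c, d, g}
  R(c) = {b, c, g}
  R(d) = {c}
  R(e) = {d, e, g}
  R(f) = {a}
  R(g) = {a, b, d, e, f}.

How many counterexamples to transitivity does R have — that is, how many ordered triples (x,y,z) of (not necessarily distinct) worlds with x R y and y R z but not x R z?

25

Enumerating: (a,b,c), (a,b,g), (a,d,c), (b,a,f), (b,g,e), (b,g,f), (c,b,a), (c,b,d), (c,g,a), (c,g,d), (c,g,e), (c,g,f), … and 13 more.
Total: 25.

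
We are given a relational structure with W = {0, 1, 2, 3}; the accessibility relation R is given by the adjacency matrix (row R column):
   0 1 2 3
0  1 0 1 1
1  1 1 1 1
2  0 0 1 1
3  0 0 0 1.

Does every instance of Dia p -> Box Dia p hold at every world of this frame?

No

The schema 5 characterises exactly the Euclidean frames.
Euclidean: no — 0 R 3 and 0 R 2, but not 3 R 2.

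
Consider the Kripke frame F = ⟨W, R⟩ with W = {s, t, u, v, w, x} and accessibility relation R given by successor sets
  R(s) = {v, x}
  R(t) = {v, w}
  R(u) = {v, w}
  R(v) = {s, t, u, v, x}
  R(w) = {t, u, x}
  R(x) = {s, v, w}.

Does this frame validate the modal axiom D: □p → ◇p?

By correspondence theory, D is valid on a frame iff R is serial.
Serial: yes — every world has a successor (e.g. s R v).

Yes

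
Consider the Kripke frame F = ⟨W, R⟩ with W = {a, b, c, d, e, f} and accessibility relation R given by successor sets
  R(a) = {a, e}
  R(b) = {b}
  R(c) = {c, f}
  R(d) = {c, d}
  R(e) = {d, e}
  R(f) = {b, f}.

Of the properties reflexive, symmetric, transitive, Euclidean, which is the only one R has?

reflexive

Reflexive: yes — every world is R-related to itself.
Symmetric: no — a R e but not e R a.
Transitive: no — a R e and e R d, but not a R d.
Euclidean: no — a R e and a R a, but not e R a.
Only reflexive holds.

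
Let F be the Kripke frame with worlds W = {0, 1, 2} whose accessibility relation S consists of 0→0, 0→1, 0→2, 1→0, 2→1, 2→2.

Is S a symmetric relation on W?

No

Symmetric: no — 0 S 2 but not 2 S 0.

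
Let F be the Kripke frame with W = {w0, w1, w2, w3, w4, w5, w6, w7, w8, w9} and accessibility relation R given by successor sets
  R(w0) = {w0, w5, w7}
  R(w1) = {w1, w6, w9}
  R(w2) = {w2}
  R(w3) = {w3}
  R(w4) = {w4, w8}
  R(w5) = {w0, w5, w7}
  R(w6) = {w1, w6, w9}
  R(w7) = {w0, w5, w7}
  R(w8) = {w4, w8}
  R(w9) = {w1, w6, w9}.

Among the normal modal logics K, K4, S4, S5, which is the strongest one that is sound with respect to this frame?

S5

Transitive (axiom 4): yes — every two-step R-path is closed by a direct edge.
Reflexive (axiom T): yes — every world is R-related to itself.
Euclidean (axiom 5): yes — any two successors of a common world are R-related.
So F validates K, K4, S4, S5. The strongest is S5.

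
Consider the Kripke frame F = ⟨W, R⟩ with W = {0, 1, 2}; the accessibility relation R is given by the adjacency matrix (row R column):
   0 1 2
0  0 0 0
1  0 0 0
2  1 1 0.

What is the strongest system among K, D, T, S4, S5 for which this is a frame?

Serial (axiom D): no — 0 has no R-successor.
Reflexive (axiom T): no — 0 is not related to itself.
Transitive (axiom 4): yes — every two-step R-path is closed by a direct edge.
Euclidean (axiom 5): no — 2 R 0 and 2 R 1, but not 0 R 1.
So F validates K; D would additionally require R to be serial. The strongest is K.

K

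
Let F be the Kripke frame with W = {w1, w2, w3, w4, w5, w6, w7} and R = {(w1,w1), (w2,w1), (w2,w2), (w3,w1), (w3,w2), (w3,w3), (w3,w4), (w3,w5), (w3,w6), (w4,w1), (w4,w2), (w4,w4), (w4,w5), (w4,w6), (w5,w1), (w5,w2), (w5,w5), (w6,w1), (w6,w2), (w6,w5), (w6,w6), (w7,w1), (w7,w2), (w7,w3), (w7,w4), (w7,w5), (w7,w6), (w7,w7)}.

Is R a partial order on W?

Yes

Reflexive: yes — every world is R-related to itself.
Transitive: yes — every two-step R-path is closed by a direct edge.
Antisymmetric: yes — no distinct pair is related both ways.
So R is a partial order.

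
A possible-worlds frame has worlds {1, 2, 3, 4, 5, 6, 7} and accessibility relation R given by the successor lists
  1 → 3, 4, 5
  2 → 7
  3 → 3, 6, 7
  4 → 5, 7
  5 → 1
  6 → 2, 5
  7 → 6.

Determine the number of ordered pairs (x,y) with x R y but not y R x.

10

Enumerating: (1,3), (1,4), (2,7), (3,6), (3,7), (4,5), (4,7), (6,2), (6,5), (7,6).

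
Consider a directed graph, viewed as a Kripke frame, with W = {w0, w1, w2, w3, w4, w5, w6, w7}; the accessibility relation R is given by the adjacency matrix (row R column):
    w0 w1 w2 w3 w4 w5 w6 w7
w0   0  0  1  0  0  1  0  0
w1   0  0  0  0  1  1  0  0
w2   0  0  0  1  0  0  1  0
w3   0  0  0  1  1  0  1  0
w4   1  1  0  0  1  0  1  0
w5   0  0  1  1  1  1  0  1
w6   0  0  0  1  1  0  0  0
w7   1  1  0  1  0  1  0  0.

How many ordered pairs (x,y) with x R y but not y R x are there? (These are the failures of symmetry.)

13

Enumerating: (w0,w2), (w0,w5), (w1,w5), (w2,w3), (w2,w6), (w3,w4), (w4,w0), (w5,w2), (w5,w3), (w5,w4), (w7,w0), (w7,w1), (w7,w3).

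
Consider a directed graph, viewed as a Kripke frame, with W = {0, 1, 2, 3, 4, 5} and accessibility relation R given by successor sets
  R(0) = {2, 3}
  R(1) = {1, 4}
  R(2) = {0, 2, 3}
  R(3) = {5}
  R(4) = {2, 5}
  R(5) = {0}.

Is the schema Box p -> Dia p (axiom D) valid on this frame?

Yes

Axiom D corresponds to the accessibility relation being serial.
Serial: yes — every world has a successor (e.g. 0 R 2).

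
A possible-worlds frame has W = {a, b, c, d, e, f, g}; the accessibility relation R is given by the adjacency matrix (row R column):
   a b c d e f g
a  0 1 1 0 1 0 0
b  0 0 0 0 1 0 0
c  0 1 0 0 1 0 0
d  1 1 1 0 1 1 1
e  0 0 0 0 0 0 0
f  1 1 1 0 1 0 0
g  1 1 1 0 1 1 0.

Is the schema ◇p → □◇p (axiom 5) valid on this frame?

By correspondence theory, 5 is valid on a frame iff R is Euclidean.
Euclidean: no — a R b and a R c, but not b R c.

No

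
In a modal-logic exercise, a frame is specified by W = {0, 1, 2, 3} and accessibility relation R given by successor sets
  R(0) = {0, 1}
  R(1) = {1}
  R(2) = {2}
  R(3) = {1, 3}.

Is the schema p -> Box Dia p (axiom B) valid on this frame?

By correspondence theory, B is valid on a frame iff R is symmetric.
Symmetric: no — 0 R 1 but not 1 R 0.

No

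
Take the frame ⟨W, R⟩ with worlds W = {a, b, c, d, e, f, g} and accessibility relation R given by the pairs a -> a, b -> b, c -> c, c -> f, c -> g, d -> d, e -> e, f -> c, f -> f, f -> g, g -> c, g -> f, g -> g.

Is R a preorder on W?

Reflexive: yes — every world is R-related to itself.
Transitive: yes — every two-step R-path is closed by a direct edge.
So R is a preorder.

Yes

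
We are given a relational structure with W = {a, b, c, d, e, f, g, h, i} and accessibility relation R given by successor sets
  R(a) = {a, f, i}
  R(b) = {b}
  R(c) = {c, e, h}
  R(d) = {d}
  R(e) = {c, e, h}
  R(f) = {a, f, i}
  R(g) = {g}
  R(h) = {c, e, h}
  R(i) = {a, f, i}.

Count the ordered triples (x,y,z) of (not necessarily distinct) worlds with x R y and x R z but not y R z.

0

R is Euclidean; there are no such tuples.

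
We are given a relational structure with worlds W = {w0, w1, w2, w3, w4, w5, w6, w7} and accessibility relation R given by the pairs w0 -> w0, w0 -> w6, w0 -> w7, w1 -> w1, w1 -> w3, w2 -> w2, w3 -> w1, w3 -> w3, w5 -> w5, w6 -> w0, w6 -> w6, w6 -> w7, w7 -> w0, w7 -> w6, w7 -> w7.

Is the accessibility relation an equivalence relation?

Reflexive: no — w4 is not related to itself.
Symmetric: yes — every pair in R has its reverse in R.
Transitive: yes — every two-step R-path is closed by a direct edge.
So R is not an equivalence relation.

No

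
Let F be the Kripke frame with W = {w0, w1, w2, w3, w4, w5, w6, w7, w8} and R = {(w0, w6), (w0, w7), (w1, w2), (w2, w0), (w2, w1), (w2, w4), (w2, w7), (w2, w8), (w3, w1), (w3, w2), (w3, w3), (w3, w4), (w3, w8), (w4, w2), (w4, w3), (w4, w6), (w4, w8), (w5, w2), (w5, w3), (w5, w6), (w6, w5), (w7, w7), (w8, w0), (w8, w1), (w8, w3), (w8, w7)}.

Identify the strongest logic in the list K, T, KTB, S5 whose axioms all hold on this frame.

K

Reflexive (axiom T): no — w0 is not related to itself.
Symmetric (axiom B): no — w0 R w6 but not w6 R w0.
Euclidean (axiom 5): no — w0 R w6 and w0 R w7, but not w6 R w7.
So F validates K; T would additionally require R to be reflexive. The strongest is K.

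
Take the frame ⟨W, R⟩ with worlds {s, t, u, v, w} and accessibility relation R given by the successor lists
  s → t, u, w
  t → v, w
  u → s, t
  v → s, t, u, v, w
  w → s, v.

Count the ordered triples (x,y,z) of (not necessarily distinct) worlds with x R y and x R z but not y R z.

Enumerating: (s,t,t), (s,t,u), (s,u,u), (s,u,w), (s,w,t), (s,w,u), (s,w,w), (t,w,w), (u,s,s), (u,t,s), (u,t,t), (v,s,s), … and 12 more.
Total: 24.

24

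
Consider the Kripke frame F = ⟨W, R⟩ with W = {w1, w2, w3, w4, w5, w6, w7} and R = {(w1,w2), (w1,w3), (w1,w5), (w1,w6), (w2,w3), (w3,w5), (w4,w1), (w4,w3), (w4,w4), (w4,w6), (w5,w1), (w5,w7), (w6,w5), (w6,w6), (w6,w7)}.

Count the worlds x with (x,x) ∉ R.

5

Enumerating: w1, w2, w3, w5, w7.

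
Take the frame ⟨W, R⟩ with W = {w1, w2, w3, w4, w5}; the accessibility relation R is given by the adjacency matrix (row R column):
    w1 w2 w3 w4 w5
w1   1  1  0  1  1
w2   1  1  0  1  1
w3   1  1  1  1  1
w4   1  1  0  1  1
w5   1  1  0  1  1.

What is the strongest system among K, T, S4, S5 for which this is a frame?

S4

Reflexive (axiom T): yes — every world is R-related to itself.
Transitive (axiom 4): yes — every two-step R-path is closed by a direct edge.
Euclidean (axiom 5): no — w3 R w1 and w3 R w3, but not w1 R w3.
So F validates K, T, S4; S5 would additionally require R to be Euclidean. The strongest is S4.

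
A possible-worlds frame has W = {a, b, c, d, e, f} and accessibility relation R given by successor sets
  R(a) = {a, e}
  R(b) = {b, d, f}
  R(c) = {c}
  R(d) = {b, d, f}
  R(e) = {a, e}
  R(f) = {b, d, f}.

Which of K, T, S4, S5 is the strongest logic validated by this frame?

S5

Reflexive (axiom T): yes — every world is R-related to itself.
Transitive (axiom 4): yes — every two-step R-path is closed by a direct edge.
Euclidean (axiom 5): yes — any two successors of a common world are R-related.
So F validates K, T, S4, S5. The strongest is S5.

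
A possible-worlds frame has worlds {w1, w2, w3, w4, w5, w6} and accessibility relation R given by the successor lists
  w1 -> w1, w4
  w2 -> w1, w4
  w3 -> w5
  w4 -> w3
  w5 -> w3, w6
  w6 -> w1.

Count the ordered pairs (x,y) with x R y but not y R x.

6

Enumerating: (w1,w4), (w2,w1), (w2,w4), (w4,w3), (w5,w6), (w6,w1).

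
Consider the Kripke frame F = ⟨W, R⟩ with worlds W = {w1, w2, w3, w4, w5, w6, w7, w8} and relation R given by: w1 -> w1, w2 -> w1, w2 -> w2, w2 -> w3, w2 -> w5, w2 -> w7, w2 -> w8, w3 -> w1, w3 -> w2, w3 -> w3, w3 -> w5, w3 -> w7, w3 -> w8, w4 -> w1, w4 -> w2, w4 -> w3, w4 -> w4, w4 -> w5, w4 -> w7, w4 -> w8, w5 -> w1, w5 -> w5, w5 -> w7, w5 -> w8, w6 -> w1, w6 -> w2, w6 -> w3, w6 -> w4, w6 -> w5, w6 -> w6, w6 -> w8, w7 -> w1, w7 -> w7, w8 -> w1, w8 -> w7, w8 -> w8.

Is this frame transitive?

No

Transitive: no — w6 R w2 and w2 R w7, but not w6 R w7.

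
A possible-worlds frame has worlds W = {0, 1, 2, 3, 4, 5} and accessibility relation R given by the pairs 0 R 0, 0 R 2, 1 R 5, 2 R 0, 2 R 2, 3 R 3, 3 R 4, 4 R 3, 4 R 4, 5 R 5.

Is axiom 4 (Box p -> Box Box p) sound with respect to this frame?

Axiom 4 corresponds to the accessibility relation being transitive.
Transitive: yes — every two-step R-path is closed by a direct edge.

Yes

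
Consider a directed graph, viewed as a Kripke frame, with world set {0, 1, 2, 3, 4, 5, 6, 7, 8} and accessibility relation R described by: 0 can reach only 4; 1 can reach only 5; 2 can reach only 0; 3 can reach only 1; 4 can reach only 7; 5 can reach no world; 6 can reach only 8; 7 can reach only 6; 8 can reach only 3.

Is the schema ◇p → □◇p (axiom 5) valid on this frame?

No

Axiom 5 corresponds to the accessibility relation being Euclidean.
Euclidean: no — 0 R 4 and 0 R 4, but not 4 R 4.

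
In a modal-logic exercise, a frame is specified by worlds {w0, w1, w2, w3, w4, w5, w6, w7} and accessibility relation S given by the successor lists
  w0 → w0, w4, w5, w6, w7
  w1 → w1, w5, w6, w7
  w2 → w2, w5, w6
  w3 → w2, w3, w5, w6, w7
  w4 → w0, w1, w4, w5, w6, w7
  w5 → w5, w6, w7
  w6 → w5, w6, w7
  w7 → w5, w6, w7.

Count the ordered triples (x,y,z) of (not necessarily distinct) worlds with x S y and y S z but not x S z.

3

Enumerating: (w0,w4,w1), (w2,w5,w7), (w2,w6,w7).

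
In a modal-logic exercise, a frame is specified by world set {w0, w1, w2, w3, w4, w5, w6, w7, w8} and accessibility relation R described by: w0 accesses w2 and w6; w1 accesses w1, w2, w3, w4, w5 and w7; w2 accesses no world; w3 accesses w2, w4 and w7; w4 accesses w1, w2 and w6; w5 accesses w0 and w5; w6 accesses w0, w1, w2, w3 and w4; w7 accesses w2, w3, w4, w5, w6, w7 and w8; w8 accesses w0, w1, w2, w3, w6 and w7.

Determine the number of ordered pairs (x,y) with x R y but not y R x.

21

Enumerating: (w0,w2), (w1,w2), (w1,w3), (w1,w5), (w1,w7), (w3,w2), (w3,w4), (w4,w2), (w5,w0), (w6,w1), (w6,w2), (w6,w3), … and 9 more.
Total: 21.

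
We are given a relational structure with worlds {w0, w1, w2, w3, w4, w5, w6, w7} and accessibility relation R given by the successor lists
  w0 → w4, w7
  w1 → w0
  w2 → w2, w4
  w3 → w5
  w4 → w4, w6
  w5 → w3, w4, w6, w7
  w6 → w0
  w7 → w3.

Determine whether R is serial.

Yes

Serial: yes — every world has a successor (e.g. w0 R w4).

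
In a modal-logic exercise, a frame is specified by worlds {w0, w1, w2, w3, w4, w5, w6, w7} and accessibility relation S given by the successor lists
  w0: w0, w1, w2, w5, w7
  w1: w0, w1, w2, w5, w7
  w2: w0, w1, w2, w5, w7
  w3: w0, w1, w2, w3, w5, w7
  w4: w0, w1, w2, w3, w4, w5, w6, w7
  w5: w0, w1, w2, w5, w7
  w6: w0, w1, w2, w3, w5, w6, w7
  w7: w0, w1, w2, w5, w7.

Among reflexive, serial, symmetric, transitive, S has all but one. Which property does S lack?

symmetric

Reflexive: yes — every world is S-related to itself.
Serial: yes — every world has a successor (e.g. w0 S w0).
Symmetric: no — w3 S w0 but not w0 S w3.
Transitive: yes — every two-step S-path is closed by a direct edge.
Only symmetric fails.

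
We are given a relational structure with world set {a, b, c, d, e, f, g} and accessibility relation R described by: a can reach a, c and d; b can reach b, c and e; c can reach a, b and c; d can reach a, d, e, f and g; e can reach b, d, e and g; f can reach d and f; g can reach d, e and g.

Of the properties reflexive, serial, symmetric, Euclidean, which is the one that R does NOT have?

Euclidean

Reflexive: yes — every world is R-related to itself.
Serial: yes — every world has a successor (e.g. a R a).
Symmetric: yes — every pair in R has its reverse in R.
Euclidean: no — a R c and a R d, but not c R d.
Only Euclidean fails.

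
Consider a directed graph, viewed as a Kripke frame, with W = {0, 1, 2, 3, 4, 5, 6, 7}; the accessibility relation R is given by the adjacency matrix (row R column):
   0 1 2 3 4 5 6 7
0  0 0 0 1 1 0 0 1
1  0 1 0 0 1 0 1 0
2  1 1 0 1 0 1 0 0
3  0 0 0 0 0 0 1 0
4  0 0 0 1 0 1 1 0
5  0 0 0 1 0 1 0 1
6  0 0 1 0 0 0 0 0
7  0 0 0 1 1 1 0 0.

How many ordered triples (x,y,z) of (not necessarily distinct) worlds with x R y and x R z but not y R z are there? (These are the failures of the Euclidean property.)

Enumerating: (0,3,3), (0,3,4), (0,3,7), (0,4,4), (0,4,7), (0,7,7), (1,4,1), (1,4,4), (1,6,1), (1,6,4), (1,6,6), (2,0,0), … and 28 more.
Total: 40.

40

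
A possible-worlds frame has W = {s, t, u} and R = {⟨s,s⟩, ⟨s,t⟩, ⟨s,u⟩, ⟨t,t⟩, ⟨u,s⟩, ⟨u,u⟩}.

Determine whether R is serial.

Serial: yes — every world has a successor (e.g. s R s).

Yes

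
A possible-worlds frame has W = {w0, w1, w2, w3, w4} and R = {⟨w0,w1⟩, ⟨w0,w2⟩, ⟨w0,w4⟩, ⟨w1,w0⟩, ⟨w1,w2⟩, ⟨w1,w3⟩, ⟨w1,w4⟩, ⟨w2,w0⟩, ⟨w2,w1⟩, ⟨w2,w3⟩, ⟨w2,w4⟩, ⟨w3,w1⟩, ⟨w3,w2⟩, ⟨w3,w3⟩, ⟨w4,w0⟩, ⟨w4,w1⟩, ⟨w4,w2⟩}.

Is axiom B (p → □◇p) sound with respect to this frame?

Yes

By correspondence theory, B is valid on a frame iff R is symmetric.
Symmetric: yes — every pair in R has its reverse in R.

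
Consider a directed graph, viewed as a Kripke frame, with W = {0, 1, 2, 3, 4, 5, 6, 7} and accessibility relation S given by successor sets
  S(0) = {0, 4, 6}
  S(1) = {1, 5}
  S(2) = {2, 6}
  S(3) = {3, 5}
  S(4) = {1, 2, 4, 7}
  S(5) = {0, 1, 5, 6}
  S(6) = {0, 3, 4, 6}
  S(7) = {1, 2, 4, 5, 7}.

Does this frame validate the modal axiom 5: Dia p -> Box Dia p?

By correspondence theory, 5 is valid on a frame iff S is Euclidean.
Euclidean: no — 0 S 4 and 0 S 6, but not 4 S 6.

No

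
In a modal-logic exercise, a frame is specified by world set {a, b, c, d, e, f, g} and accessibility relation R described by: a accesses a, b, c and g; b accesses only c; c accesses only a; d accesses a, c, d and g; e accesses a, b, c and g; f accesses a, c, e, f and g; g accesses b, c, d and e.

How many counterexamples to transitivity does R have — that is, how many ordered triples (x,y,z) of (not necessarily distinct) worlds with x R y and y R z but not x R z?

Enumerating: (a,g,d), (a,g,e), (b,c,a), (c,a,b), (c,a,c), (c,a,g), (d,a,b), (d,g,b), (d,g,e), (e,g,d), (e,g,e), (f,a,b), … and 8 more.
Total: 20.

20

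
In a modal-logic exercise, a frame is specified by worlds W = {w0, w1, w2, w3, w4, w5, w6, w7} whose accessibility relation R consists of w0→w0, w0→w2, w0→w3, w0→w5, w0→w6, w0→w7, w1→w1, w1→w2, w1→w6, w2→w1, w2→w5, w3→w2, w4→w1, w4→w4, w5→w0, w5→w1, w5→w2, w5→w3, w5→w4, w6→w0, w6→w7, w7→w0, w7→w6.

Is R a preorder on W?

Reflexive: no — w2 is not related to itself.
Transitive: no — w0 R w2 and w2 R w1, but not w0 R w1.
So R is not a preorder.

No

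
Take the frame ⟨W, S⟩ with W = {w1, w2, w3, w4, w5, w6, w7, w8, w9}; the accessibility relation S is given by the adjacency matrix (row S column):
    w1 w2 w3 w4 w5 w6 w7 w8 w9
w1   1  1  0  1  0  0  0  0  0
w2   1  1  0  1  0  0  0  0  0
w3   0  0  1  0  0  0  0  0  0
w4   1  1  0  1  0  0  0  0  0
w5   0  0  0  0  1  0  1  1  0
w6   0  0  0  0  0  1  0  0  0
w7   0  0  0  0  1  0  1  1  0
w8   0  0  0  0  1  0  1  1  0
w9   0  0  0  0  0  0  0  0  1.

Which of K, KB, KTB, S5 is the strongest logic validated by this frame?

S5

Symmetric (axiom B): yes — every pair in S has its reverse in S.
Reflexive (axiom T): yes — every world is S-related to itself.
Euclidean (axiom 5): yes — any two successors of a common world are S-related.
So F validates K, KB, KTB, S5. The strongest is S5.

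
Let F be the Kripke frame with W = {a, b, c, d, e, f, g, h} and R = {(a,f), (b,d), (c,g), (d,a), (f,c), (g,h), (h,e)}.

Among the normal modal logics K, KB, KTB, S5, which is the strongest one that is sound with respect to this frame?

K

Symmetric (axiom B): no — a R f but not f R a.
Reflexive (axiom T): no — a is not related to itself.
Euclidean (axiom 5): no — a R f and a R f, but not f R f.
So F validates K; KB would additionally require R to be symmetric. The strongest is K.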